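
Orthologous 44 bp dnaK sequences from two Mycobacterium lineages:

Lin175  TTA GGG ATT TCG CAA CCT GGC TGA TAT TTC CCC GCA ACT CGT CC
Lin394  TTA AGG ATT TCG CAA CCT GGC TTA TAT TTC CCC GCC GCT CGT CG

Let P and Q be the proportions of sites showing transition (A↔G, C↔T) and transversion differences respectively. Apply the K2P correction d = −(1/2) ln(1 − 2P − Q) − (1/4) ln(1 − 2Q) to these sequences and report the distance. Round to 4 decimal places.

Mismatches occur at site 4 (G→A, transition), site 23 (G→T, transversion), site 36 (A→C, transversion), site 37 (A→G, transition), site 44 (C→G, transversion).
Of the 5 differences, 2 transitions and 3 transversions over 44 sites: P = 2/44 = 0.045455, Q = 3/44 = 0.068182.
d = −0.5·ln(0.840908) − 0.25·ln(0.863636) = −0.5·(-0.173273) − 0.25·(-0.146604) = 0.1233.

0.1233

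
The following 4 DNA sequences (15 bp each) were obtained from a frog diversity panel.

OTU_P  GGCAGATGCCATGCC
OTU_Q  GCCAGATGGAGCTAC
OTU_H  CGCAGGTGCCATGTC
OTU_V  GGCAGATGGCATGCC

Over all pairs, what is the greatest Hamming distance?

9

Pairwise Hamming distances:
  OTU_P vs OTU_Q: 7
  OTU_P vs OTU_H: 3
  OTU_P vs OTU_V: 1
  OTU_Q vs OTU_H: 9
  OTU_Q vs OTU_V: 6
  OTU_H vs OTU_V: 4
The largest is 9, between OTU_Q and OTU_H.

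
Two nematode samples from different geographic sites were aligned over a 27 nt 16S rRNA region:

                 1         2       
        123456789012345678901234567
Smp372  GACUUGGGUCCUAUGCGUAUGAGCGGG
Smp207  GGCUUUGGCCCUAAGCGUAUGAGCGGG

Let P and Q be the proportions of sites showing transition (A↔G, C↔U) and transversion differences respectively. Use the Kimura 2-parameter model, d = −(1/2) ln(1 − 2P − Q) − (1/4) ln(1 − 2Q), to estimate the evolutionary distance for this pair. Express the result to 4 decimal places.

Mismatches occur at site 2 (A→G, transition), site 6 (G→U, transversion), site 9 (U→C, transition), site 14 (U→A, transversion).
Of the 4 differences, 2 transitions and 2 transversions over 27 sites: P = 2/27 = 0.074074, Q = 2/27 = 0.074074.
d = −0.5·ln(0.777778) − 0.25·ln(0.851852) = −0.5·(-0.251314) − 0.25·(-0.160342) = 0.1657.

0.1657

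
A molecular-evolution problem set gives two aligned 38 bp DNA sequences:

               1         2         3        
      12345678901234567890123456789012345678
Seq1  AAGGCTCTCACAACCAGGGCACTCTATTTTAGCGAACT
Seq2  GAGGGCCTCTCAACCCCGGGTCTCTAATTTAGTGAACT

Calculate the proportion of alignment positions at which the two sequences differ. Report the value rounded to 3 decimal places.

The sequences differ at positions 1 (A/G), 5 (C/G), 6 (T/C), 10 (A/T), 16 (A/C), 17 (G/C), 20 (C/G), 21 (A/T), 27 (T/A), 33 (C/T).
There are 10 differences over 38 sites, so p = 10/38 = 0.263.

0.263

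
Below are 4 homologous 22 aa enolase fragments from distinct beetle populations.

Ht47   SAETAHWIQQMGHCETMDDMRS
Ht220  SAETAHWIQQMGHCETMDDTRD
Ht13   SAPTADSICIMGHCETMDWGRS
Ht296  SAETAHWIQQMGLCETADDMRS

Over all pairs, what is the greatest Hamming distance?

Pairwise Hamming distances:
  Ht47 vs Ht220: 2
  Ht47 vs Ht13: 7
  Ht47 vs Ht296: 2
  Ht220 vs Ht13: 8
  Ht220 vs Ht296: 4
  Ht13 vs Ht296: 9
The largest is 9, between Ht13 and Ht296.

9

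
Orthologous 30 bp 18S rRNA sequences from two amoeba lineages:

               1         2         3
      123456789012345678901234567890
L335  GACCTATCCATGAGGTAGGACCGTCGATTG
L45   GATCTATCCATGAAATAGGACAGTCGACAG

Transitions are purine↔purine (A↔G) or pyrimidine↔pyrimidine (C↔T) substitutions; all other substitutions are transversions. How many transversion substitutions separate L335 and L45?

2

Differing sites — 3:C/T (Ti); 14:G/A (Ti); 15:G/A (Ti); 22:C/A (Tv); 28:T/C (Ti); 29:T/A (Tv).
Of the 6 differences, 4 transitions and 2 transversions, so the answer is 2.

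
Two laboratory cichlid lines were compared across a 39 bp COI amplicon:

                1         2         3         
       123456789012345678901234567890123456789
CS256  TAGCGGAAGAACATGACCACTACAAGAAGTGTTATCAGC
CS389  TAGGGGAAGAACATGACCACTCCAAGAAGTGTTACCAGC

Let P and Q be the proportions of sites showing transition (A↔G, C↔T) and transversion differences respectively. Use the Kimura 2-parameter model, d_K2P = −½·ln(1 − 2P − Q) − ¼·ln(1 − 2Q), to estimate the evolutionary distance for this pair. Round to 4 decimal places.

0.0812

Differing sites — 4:C/G (Tv); 22:A/C (Tv); 35:T/C (Ti).
Of the 3 differences, 1 transition and 2 transversions over 39 sites: P = 1/39 = 0.025641, Q = 2/39 = 0.051282.
d = −0.5·ln(0.897436) − 0.25·ln(0.897436) = −0.5·(-0.108213) − 0.25·(-0.108213) = 0.0812.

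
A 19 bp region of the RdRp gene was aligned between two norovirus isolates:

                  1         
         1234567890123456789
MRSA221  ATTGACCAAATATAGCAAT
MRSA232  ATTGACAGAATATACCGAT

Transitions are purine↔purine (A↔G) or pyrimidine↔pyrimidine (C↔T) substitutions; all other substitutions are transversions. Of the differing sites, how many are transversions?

Differing sites — 7:C/A (Tv); 8:A/G (Ti); 15:G/C (Tv); 17:A/G (Ti).
Of the 4 differences, 2 transitions and 2 transversions, so the answer is 2.

2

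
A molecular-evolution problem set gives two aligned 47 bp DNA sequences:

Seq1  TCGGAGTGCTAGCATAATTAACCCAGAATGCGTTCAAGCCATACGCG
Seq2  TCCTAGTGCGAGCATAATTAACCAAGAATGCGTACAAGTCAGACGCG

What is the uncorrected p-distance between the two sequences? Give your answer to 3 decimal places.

0.149

Differing sites — 3:G/C; 4:G/T; 10:T/G; 24:C/A; 34:T/A; 39:C/T; 42:T/G.
There are 7 differences over 47 sites, so p = 7/47 = 0.149.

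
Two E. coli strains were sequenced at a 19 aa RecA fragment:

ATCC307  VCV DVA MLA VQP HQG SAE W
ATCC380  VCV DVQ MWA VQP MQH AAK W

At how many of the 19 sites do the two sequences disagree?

Mismatches occur at site 6 (A→Q), site 8 (L→W), site 13 (H→M), site 15 (G→H), site 16 (S→A), site 18 (E→K).
That gives 6 mismatches out of 19 aligned sites, so the Hamming distance is 6.

6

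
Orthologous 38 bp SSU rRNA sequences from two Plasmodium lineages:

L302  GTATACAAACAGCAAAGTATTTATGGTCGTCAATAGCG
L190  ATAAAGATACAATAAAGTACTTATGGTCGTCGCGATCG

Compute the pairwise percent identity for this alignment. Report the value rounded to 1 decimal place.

71.1%

The sequences differ at positions 1 (G/A), 4 (T/A), 6 (C/G), 8 (A/T), 12 (G/A), 13 (C/T), 20 (T/C), 32 (A/G), 33 (A/C), 34 (T/G), 36 (G/T).
27 of the 38 sites match, so the percent identity is 27/38 × 100 = 71.1%.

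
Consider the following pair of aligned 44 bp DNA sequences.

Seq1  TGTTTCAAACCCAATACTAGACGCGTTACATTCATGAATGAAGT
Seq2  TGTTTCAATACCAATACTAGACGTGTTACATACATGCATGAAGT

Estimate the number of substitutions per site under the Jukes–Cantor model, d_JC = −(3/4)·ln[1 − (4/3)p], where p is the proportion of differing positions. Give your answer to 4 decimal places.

Mismatches occur at site 9 (A/T), site 10 (C/A), site 24 (C/T), site 32 (T/A), site 37 (A/C).
p = 5/44 = 0.113636.
d = −0.75 · ln(1 − (4/3)·0.113636) = −0.75 · ln(0.848485) = −0.75 · (-0.164303) = 0.1232.

0.1232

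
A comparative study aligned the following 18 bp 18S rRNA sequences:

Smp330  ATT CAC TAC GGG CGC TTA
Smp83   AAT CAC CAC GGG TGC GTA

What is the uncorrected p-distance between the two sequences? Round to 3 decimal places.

0.222

Differing sites — 2:T/A; 7:T/C; 13:C/T; 16:T/G.
There are 4 differences over 18 sites, so p = 4/18 = 0.222.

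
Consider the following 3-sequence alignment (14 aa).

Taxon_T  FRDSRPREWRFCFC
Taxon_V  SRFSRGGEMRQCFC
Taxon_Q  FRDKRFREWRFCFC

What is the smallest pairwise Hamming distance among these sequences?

2

Pairwise Hamming distances:
  Taxon_T vs Taxon_V: 6
  Taxon_T vs Taxon_Q: 2
  Taxon_V vs Taxon_Q: 7
The smallest is 2, between Taxon_T and Taxon_Q.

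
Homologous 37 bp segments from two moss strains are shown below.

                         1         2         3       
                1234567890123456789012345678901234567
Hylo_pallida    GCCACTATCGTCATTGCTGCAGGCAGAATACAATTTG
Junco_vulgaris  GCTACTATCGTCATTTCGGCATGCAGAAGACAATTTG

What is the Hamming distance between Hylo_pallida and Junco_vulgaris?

The sequences differ at positions 3 (C/T), 16 (G/T), 18 (T/G), 22 (G/T), 29 (T/G).
That gives 5 mismatches out of 37 aligned sites, so the Hamming distance is 5.

5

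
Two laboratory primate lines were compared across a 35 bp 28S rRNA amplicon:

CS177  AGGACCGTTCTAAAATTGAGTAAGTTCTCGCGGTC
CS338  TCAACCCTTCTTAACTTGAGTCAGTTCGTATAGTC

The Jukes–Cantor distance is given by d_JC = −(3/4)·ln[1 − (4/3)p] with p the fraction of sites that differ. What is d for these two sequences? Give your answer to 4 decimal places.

Mismatches occur at site 1 (A↔T), site 2 (G↔C), site 3 (G↔A), site 7 (G↔C), site 12 (A↔T), site 15 (A↔C), site 22 (A↔C), site 28 (T↔G), site 29 (C↔T), site 30 (G↔A), site 31 (C↔T), site 32 (G↔A).
p = 12/35 = 0.342857.
d = −0.75 · ln(1 − (4/3)·0.342857) = −0.75 · ln(0.542857) = −0.75 · (-0.610909) = 0.4582.

0.4582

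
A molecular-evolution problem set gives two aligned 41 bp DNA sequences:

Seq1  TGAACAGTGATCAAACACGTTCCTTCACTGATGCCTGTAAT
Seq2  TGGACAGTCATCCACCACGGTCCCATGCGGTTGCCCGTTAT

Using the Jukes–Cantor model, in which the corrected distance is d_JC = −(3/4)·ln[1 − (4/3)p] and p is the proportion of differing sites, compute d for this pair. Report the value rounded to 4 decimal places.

The sequences differ at positions 3 (A/G), 9 (G/C), 13 (A/C), 15 (A/C), 20 (T/G), 24 (T/C), 25 (T/A), 26 (C/T), 27 (A/G), 29 (T/G), 31 (A/T), 36 (T/C), 39 (A/T).
p = 13/41 = 0.317073.
d = −0.75 · ln(1 − (4/3)·0.317073) = −0.75 · ln(0.577236) = −0.75 · (-0.549504) = 0.4121.

0.4121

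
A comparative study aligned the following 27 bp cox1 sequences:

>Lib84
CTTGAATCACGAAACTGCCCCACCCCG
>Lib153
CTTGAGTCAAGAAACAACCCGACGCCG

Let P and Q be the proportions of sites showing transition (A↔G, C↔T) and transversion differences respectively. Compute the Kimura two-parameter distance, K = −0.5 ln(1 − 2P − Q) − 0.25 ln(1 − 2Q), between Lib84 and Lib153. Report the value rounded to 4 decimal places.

0.2635

Differing sites — 6:A/G (Ti); 10:C/A (Tv); 16:T/A (Tv); 17:G/A (Ti); 21:C/G (Tv); 24:C/G (Tv).
Of the 6 differences, 2 transitions and 4 transversions over 27 sites: P = 2/27 = 0.074074, Q = 4/27 = 0.148148.
d = −0.5·ln(0.703704) − 0.25·ln(0.703704) = −0.5·(-0.351397) − 0.25·(-0.351397) = 0.2635.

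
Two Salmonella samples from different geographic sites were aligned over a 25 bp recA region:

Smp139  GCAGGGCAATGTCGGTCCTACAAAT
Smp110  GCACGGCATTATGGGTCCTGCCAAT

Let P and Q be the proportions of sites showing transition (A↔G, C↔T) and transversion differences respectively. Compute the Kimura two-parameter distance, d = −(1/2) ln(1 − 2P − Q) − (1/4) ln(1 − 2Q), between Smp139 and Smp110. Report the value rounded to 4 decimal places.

Differing sites — 4:G/C (Tv); 9:A/T (Tv); 11:G/A (Ti); 13:C/G (Tv); 20:A/G (Ti); 22:A/C (Tv).
Of the 6 differences, 2 transitions and 4 transversions over 25 sites: P = 2/25 = 0.080000, Q = 4/25 = 0.160000.
d = −0.5·ln(0.680000) − 0.25·ln(0.680000) = −0.5·(-0.385662) − 0.25·(-0.385662) = 0.2892.

0.2892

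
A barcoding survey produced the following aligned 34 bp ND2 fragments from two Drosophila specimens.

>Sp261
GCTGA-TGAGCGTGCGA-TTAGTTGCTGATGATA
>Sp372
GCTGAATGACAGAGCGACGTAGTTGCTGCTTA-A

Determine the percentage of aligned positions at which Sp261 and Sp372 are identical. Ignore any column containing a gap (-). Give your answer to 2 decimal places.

80.65%

Excluding the 3 gap columns leaves 31 comparable sites.
Mismatches occur at site 10 (G→C), site 11 (C→A), site 13 (T→A), site 19 (T→G), site 29 (A→C), site 31 (G→T).
25 of the 31 comparable sites match, so the percent identity is 25/31 × 100 = 80.65%.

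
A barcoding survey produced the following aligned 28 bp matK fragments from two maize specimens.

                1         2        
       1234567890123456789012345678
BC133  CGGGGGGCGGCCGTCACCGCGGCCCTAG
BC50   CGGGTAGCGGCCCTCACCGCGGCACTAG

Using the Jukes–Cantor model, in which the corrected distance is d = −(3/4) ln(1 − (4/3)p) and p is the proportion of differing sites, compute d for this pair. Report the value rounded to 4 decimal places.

0.1585

The sequences differ at positions 5 (G/T), 6 (G/A), 13 (G/C), 24 (C/A).
p = 4/28 = 0.142857.
d = −0.75 · ln(1 − (4/3)·0.142857) = −0.75 · ln(0.809524) = −0.75 · (-0.211309) = 0.1585.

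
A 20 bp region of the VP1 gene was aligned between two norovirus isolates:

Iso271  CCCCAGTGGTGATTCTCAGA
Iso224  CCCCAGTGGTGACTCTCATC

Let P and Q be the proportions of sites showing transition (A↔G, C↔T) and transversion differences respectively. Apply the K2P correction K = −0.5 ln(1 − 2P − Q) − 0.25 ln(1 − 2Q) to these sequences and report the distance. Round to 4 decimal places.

0.1674

The sequences differ at positions 13 (T/C, transition), 19 (G/T, transversion), 20 (A/C, transversion).
Of the 3 differences, 1 transition and 2 transversions over 20 sites: P = 1/20 = 0.050000, Q = 2/20 = 0.100000.
d = −0.5·ln(0.800000) − 0.25·ln(0.800000) = −0.5·(-0.223144) − 0.25·(-0.223144) = 0.1674.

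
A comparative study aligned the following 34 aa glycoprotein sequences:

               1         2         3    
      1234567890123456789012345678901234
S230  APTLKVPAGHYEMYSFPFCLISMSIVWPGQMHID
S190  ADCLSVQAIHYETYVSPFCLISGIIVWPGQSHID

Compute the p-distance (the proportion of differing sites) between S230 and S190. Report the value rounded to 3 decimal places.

0.324

Differing sites — 2:P/D; 3:T/C; 5:K/S; 7:P/Q; 9:G/I; 13:M/T; 15:S/V; 16:F/S; 23:M/G; 24:S/I; 31:M/S.
There are 11 differences over 34 sites, so p = 11/34 = 0.324.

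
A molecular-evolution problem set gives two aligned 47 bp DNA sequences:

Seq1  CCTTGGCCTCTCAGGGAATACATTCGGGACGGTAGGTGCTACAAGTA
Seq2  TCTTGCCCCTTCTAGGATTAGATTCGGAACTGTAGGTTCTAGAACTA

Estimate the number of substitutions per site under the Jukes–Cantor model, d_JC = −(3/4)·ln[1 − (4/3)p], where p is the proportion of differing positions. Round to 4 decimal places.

Mismatches occur at site 1 (C→T), site 6 (G→C), site 9 (T→C), site 10 (C→T), site 13 (A→T), site 14 (G→A), site 18 (A→T), site 21 (C→G), site 28 (G→A), site 31 (G→T), site 38 (G→T), site 42 (C→G), site 45 (G→C).
p = 13/47 = 0.276596.
d = −0.75 · ln(1 − (4/3)·0.276596) = −0.75 · ln(0.631205) = −0.75 · (-0.460125) = 0.3451.

0.3451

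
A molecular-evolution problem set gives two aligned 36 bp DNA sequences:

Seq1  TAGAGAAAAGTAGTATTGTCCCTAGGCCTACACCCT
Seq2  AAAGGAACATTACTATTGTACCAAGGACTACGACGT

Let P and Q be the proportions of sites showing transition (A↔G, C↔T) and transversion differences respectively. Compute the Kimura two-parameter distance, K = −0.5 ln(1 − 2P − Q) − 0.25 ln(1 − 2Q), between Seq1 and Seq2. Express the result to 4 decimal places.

0.4428

The sequences differ at positions 1 (T/A, transversion), 3 (G/A, transition), 4 (A/G, transition), 8 (A/C, transversion), 10 (G/T, transversion), 13 (G/C, transversion), 20 (C/A, transversion), 23 (T/A, transversion), 27 (C/A, transversion), 32 (A/G, transition), 33 (C/A, transversion), 35 (C/G, transversion).
Of the 12 differences, 3 transitions and 9 transversions over 36 sites: P = 3/36 = 0.083333, Q = 9/36 = 0.250000.
d = −0.5·ln(0.583334) − 0.25·ln(0.500000) = −0.5·(-0.538995) − 0.25·(-0.693147) = 0.4428.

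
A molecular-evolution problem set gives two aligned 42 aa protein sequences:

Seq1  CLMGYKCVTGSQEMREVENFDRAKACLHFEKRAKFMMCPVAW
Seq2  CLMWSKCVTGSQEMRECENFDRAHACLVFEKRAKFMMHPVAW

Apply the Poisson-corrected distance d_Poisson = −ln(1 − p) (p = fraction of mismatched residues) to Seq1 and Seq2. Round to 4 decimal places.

0.1542

Mismatches occur at site 4 (G→W), site 5 (Y→S), site 17 (V→C), site 24 (K→H), site 28 (H→V), site 38 (C→H).
p = 6/42 = 0.142857.
d = −ln(1 − 0.142857) = −ln(0.857143) = 0.1542.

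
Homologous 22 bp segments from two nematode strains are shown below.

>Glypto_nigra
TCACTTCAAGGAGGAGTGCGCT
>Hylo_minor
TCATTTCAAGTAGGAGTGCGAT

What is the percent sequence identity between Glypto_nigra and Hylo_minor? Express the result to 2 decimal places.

86.36%

Differing sites — 4:C/T; 11:G/T; 21:C/A.
19 of the 22 sites match, so the percent identity is 19/22 × 100 = 86.36%.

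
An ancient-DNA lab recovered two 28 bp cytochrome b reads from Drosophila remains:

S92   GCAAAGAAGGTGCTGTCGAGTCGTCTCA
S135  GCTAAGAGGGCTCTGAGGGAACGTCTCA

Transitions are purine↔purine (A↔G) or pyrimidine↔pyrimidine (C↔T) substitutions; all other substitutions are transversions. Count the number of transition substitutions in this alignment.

4

Mismatches occur at site 3 (A/T, transversion), site 8 (A/G, transition), site 11 (T/C, transition), site 12 (G/T, transversion), site 16 (T/A, transversion), site 17 (C/G, transversion), site 19 (A/G, transition), site 20 (G/A, transition), site 21 (T/A, transversion).
Of the 9 differences, 4 transitions and 5 transversions, so the answer is 4.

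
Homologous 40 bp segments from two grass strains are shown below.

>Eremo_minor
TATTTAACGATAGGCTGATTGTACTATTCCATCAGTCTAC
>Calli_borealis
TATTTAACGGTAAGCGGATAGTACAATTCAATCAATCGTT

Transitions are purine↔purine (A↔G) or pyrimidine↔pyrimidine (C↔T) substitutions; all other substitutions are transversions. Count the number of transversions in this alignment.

6

Differing sites — 10:A/G (Ti); 13:G/A (Ti); 16:T/G (Tv); 20:T/A (Tv); 25:T/A (Tv); 30:C/A (Tv); 35:G/A (Ti); 38:T/G (Tv); 39:A/T (Tv); 40:C/T (Ti).
Of the 10 differences, 4 transitions and 6 transversions, so the answer is 6.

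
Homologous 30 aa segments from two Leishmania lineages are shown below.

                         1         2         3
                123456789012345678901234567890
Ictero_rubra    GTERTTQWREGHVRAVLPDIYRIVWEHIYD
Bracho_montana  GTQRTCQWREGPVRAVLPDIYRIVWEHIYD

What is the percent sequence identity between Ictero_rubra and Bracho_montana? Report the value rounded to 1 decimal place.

Differing sites — 3:E/Q; 6:T/C; 12:H/P.
27 of the 30 sites match, so the percent identity is 27/30 × 100 = 90.0%.

90.0%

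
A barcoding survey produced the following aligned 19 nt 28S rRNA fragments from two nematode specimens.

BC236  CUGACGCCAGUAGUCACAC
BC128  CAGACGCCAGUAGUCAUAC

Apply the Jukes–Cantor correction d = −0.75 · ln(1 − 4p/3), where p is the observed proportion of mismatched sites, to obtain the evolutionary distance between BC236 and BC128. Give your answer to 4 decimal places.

The sequences differ at positions 2 (U/A), 17 (C/U).
p = 2/19 = 0.105263.
d = −0.75 · ln(1 − (4/3)·0.105263) = −0.75 · ln(0.859649) = −0.75 · (-0.151231) = 0.1134.

0.1134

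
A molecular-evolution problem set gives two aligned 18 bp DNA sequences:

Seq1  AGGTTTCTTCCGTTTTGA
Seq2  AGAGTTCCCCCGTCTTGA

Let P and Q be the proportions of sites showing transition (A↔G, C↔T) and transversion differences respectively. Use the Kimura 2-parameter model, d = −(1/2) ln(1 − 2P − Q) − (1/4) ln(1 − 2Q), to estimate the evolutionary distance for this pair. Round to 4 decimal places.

The sequences differ at positions 3 (G/A, transition), 4 (T/G, transversion), 8 (T/C, transition), 9 (T/C, transition), 14 (T/C, transition).
Of the 5 differences, 4 transitions and 1 transversion over 18 sites: P = 4/18 = 0.222222, Q = 1/18 = 0.055556.
d = −0.5·ln(0.500000) − 0.25·ln(0.888888) = −0.5·(-0.693147) − 0.25·(-0.117784) = 0.3760.

0.3760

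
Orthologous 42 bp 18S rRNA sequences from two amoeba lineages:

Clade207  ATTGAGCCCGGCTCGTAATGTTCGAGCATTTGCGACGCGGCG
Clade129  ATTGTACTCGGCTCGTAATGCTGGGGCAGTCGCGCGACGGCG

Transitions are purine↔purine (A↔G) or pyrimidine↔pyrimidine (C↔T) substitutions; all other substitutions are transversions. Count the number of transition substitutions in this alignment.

6

The sequences differ at positions 5 (A/T, transversion), 6 (G/A, transition), 8 (C/T, transition), 21 (T/C, transition), 23 (C/G, transversion), 25 (A/G, transition), 29 (T/G, transversion), 31 (T/C, transition), 35 (A/C, transversion), 36 (C/G, transversion), 37 (G/A, transition).
Of the 11 differences, 6 transitions and 5 transversions, so the answer is 6.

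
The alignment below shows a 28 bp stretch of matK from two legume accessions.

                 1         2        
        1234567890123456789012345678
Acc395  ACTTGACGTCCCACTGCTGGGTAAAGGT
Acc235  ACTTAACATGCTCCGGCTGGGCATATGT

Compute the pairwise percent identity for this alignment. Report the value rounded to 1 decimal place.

67.9%

The sequences differ at positions 5 (G/A), 8 (G/A), 10 (C/G), 12 (C/T), 13 (A/C), 15 (T/G), 22 (T/C), 24 (A/T), 26 (G/T).
19 of the 28 sites match, so the percent identity is 19/28 × 100 = 67.9%.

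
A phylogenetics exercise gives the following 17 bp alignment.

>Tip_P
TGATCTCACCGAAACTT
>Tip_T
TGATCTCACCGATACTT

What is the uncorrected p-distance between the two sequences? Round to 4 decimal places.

0.0588

A single mismatch occurs at site 13 (A→T).
There are 1 differences over 17 sites, so p = 1/17 = 0.0588.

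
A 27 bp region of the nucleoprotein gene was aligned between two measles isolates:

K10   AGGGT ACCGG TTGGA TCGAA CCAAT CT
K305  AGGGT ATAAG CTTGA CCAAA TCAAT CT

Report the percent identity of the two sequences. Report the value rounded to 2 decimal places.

The sequences differ at positions 7 (C/T), 8 (C/A), 9 (G/A), 11 (T/C), 13 (G/T), 16 (T/C), 18 (G/A), 21 (C/T).
19 of the 27 sites match, so the percent identity is 19/27 × 100 = 70.37%.

70.37%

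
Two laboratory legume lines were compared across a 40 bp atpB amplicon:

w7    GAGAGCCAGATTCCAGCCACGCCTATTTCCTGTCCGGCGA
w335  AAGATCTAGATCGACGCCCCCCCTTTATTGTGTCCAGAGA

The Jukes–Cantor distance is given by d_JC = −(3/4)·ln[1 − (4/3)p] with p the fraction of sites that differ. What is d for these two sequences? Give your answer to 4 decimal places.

0.5199

Mismatches occur at site 1 (G/A), site 5 (G/T), site 7 (C/T), site 12 (T/C), site 13 (C/G), site 14 (C/A), site 15 (A/C), site 19 (A/C), site 21 (G/C), site 25 (A/T), site 27 (T/A), site 29 (C/T), site 30 (C/G), site 36 (G/A), site 38 (C/A).
p = 15/40 = 0.375000.
d = −0.75 · ln(1 − (4/3)·0.375000) = −0.75 · ln(0.500000) = −0.75 · (-0.693147) = 0.5199.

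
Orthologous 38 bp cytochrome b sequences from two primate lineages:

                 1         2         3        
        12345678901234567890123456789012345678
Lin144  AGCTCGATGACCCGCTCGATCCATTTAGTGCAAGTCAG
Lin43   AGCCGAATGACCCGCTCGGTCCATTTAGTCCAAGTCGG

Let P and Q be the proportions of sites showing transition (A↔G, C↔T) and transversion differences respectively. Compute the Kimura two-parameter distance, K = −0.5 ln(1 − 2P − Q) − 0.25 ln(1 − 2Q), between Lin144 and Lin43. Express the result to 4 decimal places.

0.1805

Differing sites — 4:T/C (Ti); 5:C/G (Tv); 6:G/A (Ti); 19:A/G (Ti); 30:G/C (Tv); 37:A/G (Ti).
Of the 6 differences, 4 transitions and 2 transversions over 38 sites: P = 4/38 = 0.105263, Q = 2/38 = 0.052632.
d = −0.5·ln(0.736842) − 0.25·ln(0.894736) = −0.5·(-0.305382) − 0.25·(-0.111227) = 0.1805.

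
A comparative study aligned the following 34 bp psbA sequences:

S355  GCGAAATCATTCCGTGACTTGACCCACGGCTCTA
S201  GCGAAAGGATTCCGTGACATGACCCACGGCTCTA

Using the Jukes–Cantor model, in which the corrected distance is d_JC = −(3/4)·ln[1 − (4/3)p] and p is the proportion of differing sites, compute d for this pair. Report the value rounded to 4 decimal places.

0.0939

Differing sites — 7:T/G; 8:C/G; 19:T/A.
p = 3/34 = 0.088235.
d = −0.75 · ln(1 − (4/3)·0.088235) = −0.75 · ln(0.882353) = −0.75 · (-0.125163) = 0.0939.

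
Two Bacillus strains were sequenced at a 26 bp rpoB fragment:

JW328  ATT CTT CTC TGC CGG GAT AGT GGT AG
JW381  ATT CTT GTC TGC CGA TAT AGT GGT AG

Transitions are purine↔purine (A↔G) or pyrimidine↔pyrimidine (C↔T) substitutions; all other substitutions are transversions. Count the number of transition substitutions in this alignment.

1

The sequences differ at positions 7 (C/G, transversion), 15 (G/A, transition), 16 (G/T, transversion).
Of the 3 differences, 1 transition and 2 transversions, so the answer is 1.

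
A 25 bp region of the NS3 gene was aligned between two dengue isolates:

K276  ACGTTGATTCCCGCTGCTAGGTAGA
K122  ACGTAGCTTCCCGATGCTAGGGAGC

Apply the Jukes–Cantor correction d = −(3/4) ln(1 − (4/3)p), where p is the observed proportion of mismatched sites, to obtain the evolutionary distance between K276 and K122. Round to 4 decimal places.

0.2326

Mismatches occur at site 5 (T→A), site 7 (A→C), site 14 (C→A), site 22 (T→G), site 25 (A→C).
p = 5/25 = 0.200000.
d = −0.75 · ln(1 − (4/3)·0.200000) = −0.75 · ln(0.733333) = −0.75 · (-0.310155) = 0.2326.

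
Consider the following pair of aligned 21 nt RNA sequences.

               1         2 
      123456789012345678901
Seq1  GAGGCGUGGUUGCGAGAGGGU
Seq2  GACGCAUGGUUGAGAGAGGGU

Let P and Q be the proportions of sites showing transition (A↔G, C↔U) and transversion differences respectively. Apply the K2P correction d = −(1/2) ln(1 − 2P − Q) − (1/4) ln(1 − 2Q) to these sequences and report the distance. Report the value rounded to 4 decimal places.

Mismatches occur at site 3 (G/C, transversion), site 6 (G/A, transition), site 13 (C/A, transversion).
Of the 3 differences, 1 transition and 2 transversions over 21 sites: P = 1/21 = 0.047619, Q = 2/21 = 0.095238.
d = −0.5·ln(0.809524) − 0.25·ln(0.809524) = −0.5·(-0.211309) − 0.25·(-0.211309) = 0.1585.

0.1585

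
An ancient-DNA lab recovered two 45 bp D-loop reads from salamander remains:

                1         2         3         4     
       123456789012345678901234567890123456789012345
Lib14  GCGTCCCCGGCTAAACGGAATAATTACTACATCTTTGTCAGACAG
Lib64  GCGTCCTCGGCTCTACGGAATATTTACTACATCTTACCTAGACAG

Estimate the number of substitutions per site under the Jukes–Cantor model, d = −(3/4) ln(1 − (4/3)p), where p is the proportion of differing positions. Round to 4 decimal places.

0.2029

Differing sites — 7:C/T; 13:A/C; 14:A/T; 23:A/T; 36:T/A; 37:G/C; 38:T/C; 39:C/T.
p = 8/45 = 0.177778.
d = −0.75 · ln(1 − (4/3)·0.177778) = −0.75 · ln(0.762963) = −0.75 · (-0.270546) = 0.2029.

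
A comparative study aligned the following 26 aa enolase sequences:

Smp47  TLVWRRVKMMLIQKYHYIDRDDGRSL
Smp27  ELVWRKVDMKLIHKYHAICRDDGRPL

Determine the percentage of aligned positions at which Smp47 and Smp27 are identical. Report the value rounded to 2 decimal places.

Mismatches occur at site 1 (T↔E), site 6 (R↔K), site 8 (K↔D), site 10 (M↔K), site 13 (Q↔H), site 17 (Y↔A), site 19 (D↔C), site 25 (S↔P).
18 of the 26 sites match, so the percent identity is 18/26 × 100 = 69.23%.

69.23%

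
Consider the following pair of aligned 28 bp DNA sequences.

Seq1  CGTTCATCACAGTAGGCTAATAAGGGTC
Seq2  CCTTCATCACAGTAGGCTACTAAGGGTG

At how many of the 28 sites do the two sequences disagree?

Mismatches occur at site 2 (G↔C), site 20 (A↔C), site 28 (C↔G).
That gives 3 mismatches out of 28 aligned sites, so the Hamming distance is 3.

3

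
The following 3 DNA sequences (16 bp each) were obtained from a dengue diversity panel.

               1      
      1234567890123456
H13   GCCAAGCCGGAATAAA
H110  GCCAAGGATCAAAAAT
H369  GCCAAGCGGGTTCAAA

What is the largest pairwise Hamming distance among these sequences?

8

Pairwise Hamming distances:
  H13 vs H110: 6
  H13 vs H369: 4
  H110 vs H369: 8
The largest is 8, between H110 and H369.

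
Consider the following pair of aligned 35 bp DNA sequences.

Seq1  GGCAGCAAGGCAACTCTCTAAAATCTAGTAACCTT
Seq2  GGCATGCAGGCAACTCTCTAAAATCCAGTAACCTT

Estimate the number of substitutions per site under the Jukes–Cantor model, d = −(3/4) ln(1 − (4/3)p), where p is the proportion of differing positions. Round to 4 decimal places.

Mismatches occur at site 5 (G↔T), site 6 (C↔G), site 7 (A↔C), site 26 (T↔C).
p = 4/35 = 0.114286.
d = −0.75 · ln(1 − (4/3)·0.114286) = −0.75 · ln(0.847619) = −0.75 · (-0.165324) = 0.1240.

0.1240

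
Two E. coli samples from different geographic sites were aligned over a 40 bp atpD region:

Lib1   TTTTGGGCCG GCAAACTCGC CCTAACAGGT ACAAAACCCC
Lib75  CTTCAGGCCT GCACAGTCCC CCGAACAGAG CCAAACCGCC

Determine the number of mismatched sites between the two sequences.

Differing sites — 1:T/C; 4:T/C; 5:G/A; 10:G/T; 14:A/C; 16:C/G; 19:G/C; 23:T/G; 29:G/A; 30:T/G; 31:A/C; 36:A/C; 38:C/G.
That gives 13 mismatches out of 40 aligned sites, so the Hamming distance is 13.

13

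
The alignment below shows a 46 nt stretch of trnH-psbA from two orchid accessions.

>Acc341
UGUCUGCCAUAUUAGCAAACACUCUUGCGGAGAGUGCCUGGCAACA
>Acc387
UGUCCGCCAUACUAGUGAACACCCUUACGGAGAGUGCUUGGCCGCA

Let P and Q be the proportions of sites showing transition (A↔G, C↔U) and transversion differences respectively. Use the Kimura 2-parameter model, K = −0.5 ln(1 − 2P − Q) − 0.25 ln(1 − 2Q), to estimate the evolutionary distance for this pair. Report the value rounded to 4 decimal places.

0.2418

Mismatches occur at site 5 (U→C, transition), site 12 (U→C, transition), site 16 (C→U, transition), site 17 (A→G, transition), site 23 (U→C, transition), site 27 (G→A, transition), site 38 (C→U, transition), site 43 (A→C, transversion), site 44 (A→G, transition).
Of the 9 differences, 8 transitions and 1 transversion over 46 sites: P = 8/46 = 0.173913, Q = 1/46 = 0.021739.
d = −0.5·ln(0.630435) − 0.25·ln(0.956522) = −0.5·(-0.461345) − 0.25·(-0.044451) = 0.2418.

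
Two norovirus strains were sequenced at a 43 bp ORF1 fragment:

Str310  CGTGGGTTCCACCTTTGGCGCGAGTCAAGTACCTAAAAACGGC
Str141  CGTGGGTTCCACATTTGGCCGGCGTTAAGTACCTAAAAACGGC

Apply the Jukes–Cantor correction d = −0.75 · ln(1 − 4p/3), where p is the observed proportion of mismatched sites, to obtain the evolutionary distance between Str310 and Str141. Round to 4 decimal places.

The sequences differ at positions 13 (C/A), 20 (G/C), 21 (C/G), 23 (A/C), 26 (C/T).
p = 5/43 = 0.116279.
d = −0.75 · ln(1 − (4/3)·0.116279) = −0.75 · ln(0.844961) = −0.75 · (-0.168465) = 0.1263.

0.1263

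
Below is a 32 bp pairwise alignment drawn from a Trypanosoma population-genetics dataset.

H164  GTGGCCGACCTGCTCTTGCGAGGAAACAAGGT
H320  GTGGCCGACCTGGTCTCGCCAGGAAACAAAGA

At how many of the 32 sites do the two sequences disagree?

5

Differing sites — 13:C/G; 17:T/C; 20:G/C; 30:G/A; 32:T/A.
That gives 5 mismatches out of 32 aligned sites, so the Hamming distance is 5.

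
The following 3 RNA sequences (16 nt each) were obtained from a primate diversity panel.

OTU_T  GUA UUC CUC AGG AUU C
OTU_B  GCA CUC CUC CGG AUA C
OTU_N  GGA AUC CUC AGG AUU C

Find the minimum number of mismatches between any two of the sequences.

Pairwise Hamming distances:
  OTU_T vs OTU_B: 4
  OTU_T vs OTU_N: 2
  OTU_B vs OTU_N: 4
The smallest is 2, between OTU_T and OTU_N.

2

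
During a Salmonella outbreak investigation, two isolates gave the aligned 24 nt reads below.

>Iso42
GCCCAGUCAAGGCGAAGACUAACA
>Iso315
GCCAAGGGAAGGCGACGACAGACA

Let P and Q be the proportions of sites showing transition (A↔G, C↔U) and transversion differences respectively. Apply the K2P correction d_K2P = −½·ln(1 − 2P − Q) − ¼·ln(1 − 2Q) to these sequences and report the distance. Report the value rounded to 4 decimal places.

0.3072

Differing sites — 4:C/A (Tv); 7:U/G (Tv); 8:C/G (Tv); 16:A/C (Tv); 20:U/A (Tv); 21:A/G (Ti).
Of the 6 differences, 1 transition and 5 transversions over 24 sites: P = 1/24 = 0.041667, Q = 5/24 = 0.208333.
d = −0.5·ln(0.708333) − 0.25·ln(0.583334) = −0.5·(-0.344841) − 0.25·(-0.538995) = 0.3072.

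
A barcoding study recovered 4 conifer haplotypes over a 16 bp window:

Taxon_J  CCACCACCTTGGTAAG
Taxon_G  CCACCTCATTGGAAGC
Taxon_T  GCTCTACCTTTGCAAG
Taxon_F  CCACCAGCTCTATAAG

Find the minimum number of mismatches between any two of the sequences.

4

Pairwise Hamming distances:
  Taxon_J vs Taxon_G: 5
  Taxon_J vs Taxon_T: 5
  Taxon_J vs Taxon_F: 4
  Taxon_G vs Taxon_T: 9
  Taxon_G vs Taxon_F: 9
  Taxon_T vs Taxon_F: 7
The smallest is 4, between Taxon_J and Taxon_F.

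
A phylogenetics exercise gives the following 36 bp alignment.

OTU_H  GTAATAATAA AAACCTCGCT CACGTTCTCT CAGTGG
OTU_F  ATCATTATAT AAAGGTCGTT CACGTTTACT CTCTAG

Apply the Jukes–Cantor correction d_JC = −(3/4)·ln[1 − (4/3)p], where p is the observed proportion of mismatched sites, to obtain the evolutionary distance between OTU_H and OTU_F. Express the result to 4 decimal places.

0.4408

Differing sites — 1:G/A; 3:A/C; 6:A/T; 10:A/T; 14:C/G; 15:C/G; 19:C/T; 27:C/T; 28:T/A; 32:A/T; 33:G/C; 35:G/A.
p = 12/36 = 0.333333.
d = −0.75 · ln(1 − (4/3)·0.333333) = −0.75 · ln(0.555556) = −0.75 · (-0.587786) = 0.4408.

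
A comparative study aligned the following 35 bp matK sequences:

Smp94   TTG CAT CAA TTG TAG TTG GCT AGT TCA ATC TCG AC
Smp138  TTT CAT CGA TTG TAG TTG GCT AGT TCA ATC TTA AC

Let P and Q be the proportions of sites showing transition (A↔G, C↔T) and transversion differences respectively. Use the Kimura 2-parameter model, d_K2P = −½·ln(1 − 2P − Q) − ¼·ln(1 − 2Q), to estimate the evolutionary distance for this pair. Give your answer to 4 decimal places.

Mismatches occur at site 3 (G→T, transversion), site 8 (A→G, transition), site 32 (C→T, transition), site 33 (G→A, transition).
Of the 4 differences, 3 transitions and 1 transversion over 35 sites: P = 3/35 = 0.085714, Q = 1/35 = 0.028571.
d = −0.5·ln(0.800001) − 0.25·ln(0.942858) = −0.5·(-0.223142) − 0.25·(-0.058840) = 0.1263.

0.1263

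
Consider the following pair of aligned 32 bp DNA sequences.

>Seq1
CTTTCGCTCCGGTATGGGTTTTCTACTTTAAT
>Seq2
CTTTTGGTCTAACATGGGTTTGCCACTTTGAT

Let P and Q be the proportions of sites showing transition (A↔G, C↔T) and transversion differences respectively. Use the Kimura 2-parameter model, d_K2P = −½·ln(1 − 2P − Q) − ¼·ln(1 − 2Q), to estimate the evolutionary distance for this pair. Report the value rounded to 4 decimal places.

Differing sites — 5:C/T (Ti); 7:C/G (Tv); 10:C/T (Ti); 11:G/A (Ti); 12:G/A (Ti); 13:T/C (Ti); 22:T/G (Tv); 24:T/C (Ti); 30:A/G (Ti).
Of the 9 differences, 7 transitions and 2 transversions over 32 sites: P = 7/32 = 0.218750, Q = 2/32 = 0.062500.
d = −0.5·ln(0.500000) − 0.25·ln(0.875000) = −0.5·(-0.693147) − 0.25·(-0.133531) = 0.3800.

0.3800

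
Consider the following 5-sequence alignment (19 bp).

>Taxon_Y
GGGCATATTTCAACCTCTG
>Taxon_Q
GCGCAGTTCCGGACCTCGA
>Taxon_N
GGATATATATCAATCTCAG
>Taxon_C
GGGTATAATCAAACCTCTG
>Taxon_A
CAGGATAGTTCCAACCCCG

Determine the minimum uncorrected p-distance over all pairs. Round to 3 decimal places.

Pairwise Hamming distances:
  Taxon_Y vs Taxon_Q: 9
  Taxon_Y vs Taxon_N: 5
  Taxon_Y vs Taxon_C: 4
  Taxon_Y vs Taxon_A: 8
  Taxon_Q vs Taxon_N: 12
  Taxon_Q vs Taxon_C: 10
  Taxon_Q vs Taxon_A: 14
  Taxon_N vs Taxon_C: 7
  Taxon_N vs Taxon_A: 10
  Taxon_C vs Taxon_A: 10
The smallest is 4 mismatches, between Taxon_Y and Taxon_C; p = 4/19 = 0.211.

0.211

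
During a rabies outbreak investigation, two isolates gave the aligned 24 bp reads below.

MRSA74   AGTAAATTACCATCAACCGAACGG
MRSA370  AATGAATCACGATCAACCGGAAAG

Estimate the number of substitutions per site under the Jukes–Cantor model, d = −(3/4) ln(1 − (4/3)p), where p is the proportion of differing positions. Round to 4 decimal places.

0.3694

Mismatches occur at site 2 (G→A), site 4 (A→G), site 8 (T→C), site 11 (C→G), site 20 (A→G), site 22 (C→A), site 23 (G→A).
p = 7/24 = 0.291667.
d = −0.75 · ln(1 − (4/3)·0.291667) = −0.75 · ln(0.611111) = −0.75 · (-0.492477) = 0.3694.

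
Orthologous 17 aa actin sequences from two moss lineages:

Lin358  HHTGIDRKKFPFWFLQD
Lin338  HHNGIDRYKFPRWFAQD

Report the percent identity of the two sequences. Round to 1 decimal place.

76.5%

Differing sites — 3:T/N; 8:K/Y; 12:F/R; 15:L/A.
13 of the 17 sites match, so the percent identity is 13/17 × 100 = 76.5%.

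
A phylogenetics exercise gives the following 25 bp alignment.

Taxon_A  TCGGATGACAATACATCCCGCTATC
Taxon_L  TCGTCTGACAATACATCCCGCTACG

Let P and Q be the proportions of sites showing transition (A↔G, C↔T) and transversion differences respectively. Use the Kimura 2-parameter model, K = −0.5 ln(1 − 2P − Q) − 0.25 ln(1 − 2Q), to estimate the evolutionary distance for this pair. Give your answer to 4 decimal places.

0.1802

Mismatches occur at site 4 (G→T, transversion), site 5 (A→C, transversion), site 24 (T→C, transition), site 25 (C→G, transversion).
Of the 4 differences, 1 transition and 3 transversions over 25 sites: P = 1/25 = 0.040000, Q = 3/25 = 0.120000.
d = −0.5·ln(0.800000) − 0.25·ln(0.760000) = −0.5·(-0.223144) − 0.25·(-0.274437) = 0.1802.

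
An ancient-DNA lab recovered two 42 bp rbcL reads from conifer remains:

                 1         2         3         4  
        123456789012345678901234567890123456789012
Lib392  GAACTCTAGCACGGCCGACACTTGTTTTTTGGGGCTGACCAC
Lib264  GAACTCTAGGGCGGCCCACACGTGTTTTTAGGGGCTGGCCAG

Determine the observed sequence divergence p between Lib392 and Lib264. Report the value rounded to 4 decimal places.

Mismatches occur at site 10 (C→G), site 11 (A→G), site 17 (G→C), site 22 (T→G), site 30 (T→A), site 38 (A→G), site 42 (C→G).
There are 7 differences over 42 sites, so p = 7/42 = 0.1667.

0.1667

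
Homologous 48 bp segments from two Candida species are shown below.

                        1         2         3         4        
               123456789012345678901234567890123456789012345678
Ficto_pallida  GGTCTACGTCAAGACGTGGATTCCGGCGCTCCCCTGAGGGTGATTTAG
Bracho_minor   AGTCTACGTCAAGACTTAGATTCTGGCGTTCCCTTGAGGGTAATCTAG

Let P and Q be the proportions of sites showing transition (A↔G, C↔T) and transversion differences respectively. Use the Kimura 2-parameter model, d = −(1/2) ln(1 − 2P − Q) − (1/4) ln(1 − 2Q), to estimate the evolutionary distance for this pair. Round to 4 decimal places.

0.1980

Mismatches occur at site 1 (G→A, transition), site 16 (G→T, transversion), site 18 (G→A, transition), site 24 (C→T, transition), site 29 (C→T, transition), site 34 (C→T, transition), site 42 (G→A, transition), site 45 (T→C, transition).
Of the 8 differences, 7 transitions and 1 transversion over 48 sites: P = 7/48 = 0.145833, Q = 1/48 = 0.020833.
d = −0.5·ln(0.687501) − 0.25·ln(0.958334) = −0.5·(-0.374692) − 0.25·(-0.042559) = 0.1980.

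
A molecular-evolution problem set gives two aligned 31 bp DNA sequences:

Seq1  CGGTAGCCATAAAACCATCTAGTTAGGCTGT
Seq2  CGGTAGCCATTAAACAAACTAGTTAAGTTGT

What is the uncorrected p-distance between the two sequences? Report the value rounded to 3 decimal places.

The sequences differ at positions 11 (A/T), 16 (C/A), 18 (T/A), 26 (G/A), 28 (C/T).
There are 5 differences over 31 sites, so p = 5/31 = 0.161.

0.161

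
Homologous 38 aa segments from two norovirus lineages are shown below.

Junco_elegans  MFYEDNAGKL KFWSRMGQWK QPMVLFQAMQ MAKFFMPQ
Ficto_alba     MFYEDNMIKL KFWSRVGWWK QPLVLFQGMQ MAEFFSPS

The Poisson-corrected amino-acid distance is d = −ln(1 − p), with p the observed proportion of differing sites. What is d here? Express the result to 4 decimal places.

0.2703

The sequences differ at positions 7 (A/M), 8 (G/I), 16 (M/V), 18 (Q/W), 23 (M/L), 28 (A/G), 33 (K/E), 36 (M/S), 38 (Q/S).
p = 9/38 = 0.236842.
d = −ln(1 − 0.236842) = −ln(0.763158) = 0.2703.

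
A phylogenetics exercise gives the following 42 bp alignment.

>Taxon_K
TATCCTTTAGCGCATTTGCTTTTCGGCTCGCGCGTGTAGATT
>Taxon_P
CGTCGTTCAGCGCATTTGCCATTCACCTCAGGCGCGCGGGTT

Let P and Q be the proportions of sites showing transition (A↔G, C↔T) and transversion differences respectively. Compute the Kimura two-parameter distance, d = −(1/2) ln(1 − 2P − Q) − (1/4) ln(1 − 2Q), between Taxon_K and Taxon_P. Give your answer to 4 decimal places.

0.4765

Mismatches occur at site 1 (T↔C, transition), site 2 (A↔G, transition), site 5 (C↔G, transversion), site 8 (T↔C, transition), site 20 (T↔C, transition), site 21 (T↔A, transversion), site 25 (G↔A, transition), site 26 (G↔C, transversion), site 30 (G↔A, transition), site 31 (C↔G, transversion), site 35 (T↔C, transition), site 37 (T↔C, transition), site 38 (A↔G, transition), site 40 (A↔G, transition).
Of the 14 differences, 10 transitions and 4 transversions over 42 sites: P = 10/42 = 0.238095, Q = 4/42 = 0.095238.
d = −0.5·ln(0.428572) − 0.25·ln(0.809524) = −0.5·(-0.847297) − 0.25·(-0.211309) = 0.4765.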